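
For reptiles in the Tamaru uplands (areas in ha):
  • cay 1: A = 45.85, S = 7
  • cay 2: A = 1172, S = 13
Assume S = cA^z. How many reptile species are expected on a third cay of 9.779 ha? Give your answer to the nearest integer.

5

z = ln(13/7) / ln(1172/45.85) = 0.6190 / 3.2411 = 0.1910
c = 7 / 45.85^0.1910 = 7 / 2.076 = 3.371
S₃ = 3.371 × 9.779^0.1910 = 3.371 × 1.546 ≈ 5.211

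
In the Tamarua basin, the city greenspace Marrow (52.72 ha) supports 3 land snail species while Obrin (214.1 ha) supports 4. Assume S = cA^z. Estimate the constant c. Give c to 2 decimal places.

1.33

z = ln(S₂/S₁) / ln(A₂/A₁) = ln(4/3) / ln(214.1/52.72) = 0.2877 / 1.4014 = 0.2053
c = S₁ / A₁^z = 3 / 52.72^0.2053 = 3 / 2.257 = 1.329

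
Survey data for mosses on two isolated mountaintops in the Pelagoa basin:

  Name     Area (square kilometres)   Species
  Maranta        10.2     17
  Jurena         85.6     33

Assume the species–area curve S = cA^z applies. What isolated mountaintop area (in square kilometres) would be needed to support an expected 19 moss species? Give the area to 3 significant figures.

z = ln(33/17) / ln(85.6/10.2) = 0.6633 / 2.1273 = 0.3118
c = 17 / 10.2^0.3118 = 17 / 2.063 = 8.241
A = (19/8.241)^(1/0.3118) ⇒ ln A = ln(2.306)/0.3118 = 2.6791
A = e^2.6791 ≈ 14.57 square kilometres

14.6 square kilometres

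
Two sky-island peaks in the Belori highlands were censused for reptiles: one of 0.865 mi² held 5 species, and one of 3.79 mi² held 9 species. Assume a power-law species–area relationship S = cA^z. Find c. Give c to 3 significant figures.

z = ln(S₂/S₁) / ln(A₂/A₁) = ln(9/5) / ln(3.79/0.865) = 0.5878 / 1.4774 = 0.3979
c = S₁ / A₁^z = 5 / 0.865^0.3979 = 5 / 0.9439 = 5.297

5.30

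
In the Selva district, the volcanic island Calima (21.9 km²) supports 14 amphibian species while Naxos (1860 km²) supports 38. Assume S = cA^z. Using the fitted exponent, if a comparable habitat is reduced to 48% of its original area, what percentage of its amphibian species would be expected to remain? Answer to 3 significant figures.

z = ln(38/14) / ln(1860/21.9) = 0.9985 / 4.4418 = 0.2248
S_new/S_old = (A_new/A_old)^z = 0.48^0.2248 = exp(0.2248 × -0.7340) = 0.8479

84.8%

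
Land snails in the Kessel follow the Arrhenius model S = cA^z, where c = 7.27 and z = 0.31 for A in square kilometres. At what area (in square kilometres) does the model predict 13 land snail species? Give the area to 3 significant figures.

6.52 square kilometres

13 = 7.27 × A^0.31  ⇒  A^0.31 = 13/7.27 = 1.788
ln A = ln(1.788) / 0.31 = 0.5812 / 0.31 = 1.8748
A = e^1.8748 ≈ 6.52 square kilometres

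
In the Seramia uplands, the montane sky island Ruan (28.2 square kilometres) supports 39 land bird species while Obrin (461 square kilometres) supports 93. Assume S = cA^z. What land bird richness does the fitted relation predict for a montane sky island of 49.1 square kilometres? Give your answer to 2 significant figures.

z = ln(93/39) / ln(461/28.2) = 0.8690 / 2.7941 = 0.3110
c = 39 / 28.2^0.3110 = 39 / 2.825 = 13.8
S₃ = 13.8 × 49.1^0.3110 = 13.8 × 3.357 ≈ 46.34

46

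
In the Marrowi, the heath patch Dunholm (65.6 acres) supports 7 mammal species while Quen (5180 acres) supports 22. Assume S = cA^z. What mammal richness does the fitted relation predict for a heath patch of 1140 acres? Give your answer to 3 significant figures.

14.8

z = ln(22/7) / ln(5180/65.6) = 1.1451 / 4.3690 = 0.2621
c = 7 / 65.6^0.2621 = 7 / 2.994 = 2.338
S₃ = 2.338 × 1140^0.2621 = 2.338 × 6.327 ≈ 14.79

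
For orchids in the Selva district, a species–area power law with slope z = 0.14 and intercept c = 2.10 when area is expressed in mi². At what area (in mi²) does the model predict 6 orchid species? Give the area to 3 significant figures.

1810 mi²

6 = 2.1 × A^0.14  ⇒  A^0.14 = 6/2.1 = 2.857
ln A = ln(2.857) / 0.14 = 1.0498 / 0.14 = 7.4987
A = e^7.4987 ≈ 1806 mi²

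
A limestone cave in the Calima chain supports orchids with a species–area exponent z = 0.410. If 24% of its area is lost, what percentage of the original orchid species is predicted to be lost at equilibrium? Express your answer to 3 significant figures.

10.6%

S_new/S_old = (A_new/A_old)^z = 0.76^0.41
= exp(0.41 × ln 0.76) = exp(0.41 × -0.2744) = exp(-0.1125) ≈ 0.8936
Fraction lost = 1 − 0.8936 = 0.1064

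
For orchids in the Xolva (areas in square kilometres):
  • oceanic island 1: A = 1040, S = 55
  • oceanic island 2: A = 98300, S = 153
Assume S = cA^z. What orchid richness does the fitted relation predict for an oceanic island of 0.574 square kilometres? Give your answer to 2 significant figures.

10

z = ln(153/55) / ln(98300/1040) = 1.0231 / 4.5488 = 0.2249
c = 55 / 1040^0.2249 = 55 / 4.771 = 11.53
S₃ = 11.53 × 0.574^0.2249 = 11.53 × 0.8826 ≈ 10.18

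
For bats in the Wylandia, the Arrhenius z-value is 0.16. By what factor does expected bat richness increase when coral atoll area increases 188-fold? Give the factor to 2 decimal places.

S₂/S₁ = (A₂/A₁)^z = 188^0.16
ln(S₂/S₁) = 0.16 × ln 188 = 0.16 × 5.2364 = 0.8378
S₂/S₁ = e^0.8378 ≈ 2.311

2.31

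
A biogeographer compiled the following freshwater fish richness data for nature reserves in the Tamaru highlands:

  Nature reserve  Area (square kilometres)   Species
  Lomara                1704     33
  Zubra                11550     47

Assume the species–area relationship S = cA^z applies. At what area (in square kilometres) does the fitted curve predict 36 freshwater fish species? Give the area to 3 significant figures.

z = ln(47/33) / ln(11550/1704) = 0.3536 / 1.9137 = 0.1848
c = 33 / 1704^0.1848 = 33 / 3.955 = 8.344
A = (36/8.344)^(1/0.1848) ⇒ ln A = ln(4.315)/0.1848 = 7.9116
A = e^7.9116 ≈ 2729 square kilometres

2730 square kilometres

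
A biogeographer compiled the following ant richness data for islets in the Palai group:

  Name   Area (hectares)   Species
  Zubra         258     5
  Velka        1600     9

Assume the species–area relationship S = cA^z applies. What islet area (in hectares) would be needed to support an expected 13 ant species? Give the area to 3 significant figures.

z = ln(9/5) / ln(1600/258) = 0.5878 / 1.8248 = 0.3221
c = 5 / 258^0.3221 = 5 / 5.981 = 0.8359
A = (13/0.8359)^(1/0.3221) ⇒ ln A = ln(15.55)/0.3221 = 8.5194
A = e^8.5194 ≈ 5011 hectares

5010 hectares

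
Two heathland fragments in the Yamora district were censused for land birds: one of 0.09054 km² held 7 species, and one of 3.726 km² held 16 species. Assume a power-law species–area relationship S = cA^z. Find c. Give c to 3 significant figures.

z = ln(S₂/S₁) / ln(A₂/A₁) = ln(16/7) / ln(3.726/0.09054) = 0.8267 / 3.7173 = 0.2224
c = S₁ / A₁^z = 7 / 0.09054^0.2224 = 7 / 0.5862 = 11.94

11.9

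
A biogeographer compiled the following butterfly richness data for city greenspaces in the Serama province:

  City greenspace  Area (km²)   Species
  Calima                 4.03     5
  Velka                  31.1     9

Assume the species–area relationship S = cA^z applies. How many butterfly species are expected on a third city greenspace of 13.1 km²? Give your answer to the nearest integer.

7

z = ln(9/5) / ln(31.1/4.03) = 0.5878 / 2.0434 = 0.2876
c = 5 / 4.03^0.2876 = 5 / 1.493 = 3.349
S₃ = 3.349 × 13.1^0.2876 = 3.349 × 2.096 ≈ 7.018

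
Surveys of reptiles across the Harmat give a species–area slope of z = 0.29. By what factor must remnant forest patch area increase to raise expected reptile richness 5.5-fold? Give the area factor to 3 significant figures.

(A₂/A₁)^0.29 = 5.5, so A₂/A₁ = 5.5^(1/0.29) = 5.5^3.448
ln(A₂/A₁) = ln 5.5 / 0.29 = 1.7047 / 0.29 = 5.8784
A₂/A₁ = e^5.8784 ≈ 357.3

357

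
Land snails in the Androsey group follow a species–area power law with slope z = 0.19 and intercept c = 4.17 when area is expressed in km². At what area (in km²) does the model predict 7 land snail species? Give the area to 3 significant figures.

7 = 4.17 × A^0.19  ⇒  A^0.19 = 7/4.17 = 1.679
ln A = ln(1.679) / 0.19 = 0.5180 / 0.19 = 2.7263
A = e^2.7263 ≈ 15.28 km²

15.3 km²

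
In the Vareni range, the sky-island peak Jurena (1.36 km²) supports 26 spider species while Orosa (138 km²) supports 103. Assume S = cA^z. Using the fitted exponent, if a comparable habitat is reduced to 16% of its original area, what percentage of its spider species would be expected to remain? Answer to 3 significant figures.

57.9%

z = ln(103/26) / ln(138/1.36) = 1.3766 / 4.6198 = 0.2980
S_new/S_old = (A_new/A_old)^z = 0.16^0.2980 = exp(0.2980 × -1.8326) = 0.5792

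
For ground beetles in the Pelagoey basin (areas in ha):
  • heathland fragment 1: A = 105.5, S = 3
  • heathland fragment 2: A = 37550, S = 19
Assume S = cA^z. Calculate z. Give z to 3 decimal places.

Taking logs: ln S = ln c + z ln A, so z = (ln S₂ − ln S₁)/(ln A₂ − ln A₁).
z = ln(19/3) / ln(37550/105.5) = ln(6.333) / ln(355.9) = 1.8458 / 5.8747 = 0.3142

0.314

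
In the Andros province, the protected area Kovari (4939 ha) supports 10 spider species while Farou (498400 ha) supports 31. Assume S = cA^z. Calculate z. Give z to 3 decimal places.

Taking logs: ln S = ln c + z ln A, so z = (ln S₂ − ln S₁)/(ln A₂ − ln A₁).
z = ln(31/10) / ln(498400/4939) = ln(3.1) / ln(100.9) = 1.1314 / 4.6142 = 0.2452

0.245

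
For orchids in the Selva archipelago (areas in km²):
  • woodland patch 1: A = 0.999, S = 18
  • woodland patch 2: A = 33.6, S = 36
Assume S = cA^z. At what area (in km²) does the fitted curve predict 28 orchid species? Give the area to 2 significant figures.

9.4 km²

z = ln(36/18) / ln(33.6/0.999) = 0.6931 / 3.5155 = 0.1972
c = 18 / 0.999^0.1972 = 18 / 0.9998 = 18
A = (28/18)^(1/0.1972) ⇒ ln A = ln(1.555)/0.1972 = 2.2399
A = e^2.2399 ≈ 9.392 km²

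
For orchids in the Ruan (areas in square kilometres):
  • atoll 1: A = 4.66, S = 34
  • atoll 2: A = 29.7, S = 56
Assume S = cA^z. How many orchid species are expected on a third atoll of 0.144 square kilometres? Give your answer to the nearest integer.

13

z = ln(56/34) / ln(29.7/4.66) = 0.4990 / 1.8521 = 0.2694
c = 34 / 4.66^0.2694 = 34 / 1.514 = 22.46
S₃ = 22.46 × 0.144^0.2694 = 22.46 × 0.5933 ≈ 13.32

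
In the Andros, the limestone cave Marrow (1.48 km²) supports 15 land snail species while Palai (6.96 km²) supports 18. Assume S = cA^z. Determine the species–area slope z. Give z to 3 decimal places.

0.118

Taking logs: ln S = ln c + z ln A, so z = (ln S₂ − ln S₁)/(ln A₂ − ln A₁).
z = ln(18/15) / ln(6.96/1.48) = ln(1.2) / ln(4.703) = 0.1823 / 1.5481 = 0.1178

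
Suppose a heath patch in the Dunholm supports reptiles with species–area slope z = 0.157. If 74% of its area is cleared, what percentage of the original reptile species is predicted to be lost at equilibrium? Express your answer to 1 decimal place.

S_new/S_old = (A_new/A_old)^z = 0.26^0.157
= exp(0.157 × ln 0.26) = exp(0.157 × -1.3471) = exp(-0.2115) ≈ 0.8094
Fraction lost = 1 − 0.8094 = 0.1906

19.1%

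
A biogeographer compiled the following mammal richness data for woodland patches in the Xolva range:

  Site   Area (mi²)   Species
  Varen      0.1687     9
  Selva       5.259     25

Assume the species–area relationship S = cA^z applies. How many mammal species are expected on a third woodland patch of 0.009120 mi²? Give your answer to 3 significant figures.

z = ln(25/9) / ln(5.259/0.1687) = 1.0217 / 3.4396 = 0.2970
c = 9 / 0.1687^0.2970 = 9 / 0.5894 = 15.27
S₃ = 15.27 × 0.00912^0.2970 = 15.27 × 0.2478 ≈ 3.783

3.78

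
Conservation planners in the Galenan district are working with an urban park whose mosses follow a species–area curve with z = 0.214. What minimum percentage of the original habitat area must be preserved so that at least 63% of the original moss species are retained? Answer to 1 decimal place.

Need (A_new/A_old)^0.214 = 0.63, so A_new/A_old = 0.63^(1/0.214) = 0.63^4.673
ln(A_new/A_old) = ln 0.63 / 0.214 = -0.4620 / 0.214 = -2.1590
A_new/A_old = e^-2.1590 ≈ 0.1154

11.5%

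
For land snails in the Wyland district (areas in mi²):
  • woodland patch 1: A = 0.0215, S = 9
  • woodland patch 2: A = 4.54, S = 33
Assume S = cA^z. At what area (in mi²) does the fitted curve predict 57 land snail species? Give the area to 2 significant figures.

43 mi²

z = ln(33/9) / ln(4.54/0.0215) = 1.2993 / 5.3526 = 0.2427
c = 9 / 0.0215^0.2427 = 9 / 0.3937 = 22.86
A = (57/22.86)^(1/0.2427) ⇒ ln A = ln(2.494)/0.2427 = 3.7645
A = e^3.7645 ≈ 43.14 mi²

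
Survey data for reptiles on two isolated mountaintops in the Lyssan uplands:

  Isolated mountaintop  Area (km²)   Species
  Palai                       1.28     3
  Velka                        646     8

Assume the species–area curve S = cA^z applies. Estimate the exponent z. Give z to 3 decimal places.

0.158

Taking logs: ln S = ln c + z ln A, so z = (ln S₂ − ln S₁)/(ln A₂ − ln A₁).
z = ln(8/3) / ln(646/1.28) = ln(2.667) / ln(504.7) = 0.9808 / 6.2239 = 0.1576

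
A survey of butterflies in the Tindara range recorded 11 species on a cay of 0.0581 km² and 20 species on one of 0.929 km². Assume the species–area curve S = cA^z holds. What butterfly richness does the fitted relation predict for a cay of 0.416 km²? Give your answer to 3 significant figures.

16.8

z = ln(20/11) / ln(0.929/0.0581) = 0.5978 / 2.7719 = 0.2157
c = 11 / 0.0581^0.2157 = 11 / 0.5413 = 20.32
S₃ = 20.32 × 0.416^0.2157 = 20.32 × 0.8277 ≈ 16.82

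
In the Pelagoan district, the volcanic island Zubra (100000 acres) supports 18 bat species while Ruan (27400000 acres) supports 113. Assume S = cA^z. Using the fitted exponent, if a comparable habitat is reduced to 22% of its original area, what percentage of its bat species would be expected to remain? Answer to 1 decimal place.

60.9%

z = ln(113/18) / ln(27400000/100000) = 1.8370 / 5.6131 = 0.3273
S_new/S_old = (A_new/A_old)^z = 0.22^0.3273 = exp(0.3273 × -1.5141) = 0.6092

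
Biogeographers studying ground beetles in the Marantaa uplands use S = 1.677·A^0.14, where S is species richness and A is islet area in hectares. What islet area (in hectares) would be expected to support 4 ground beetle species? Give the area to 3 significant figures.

4 = 1.677 × A^0.14  ⇒  A^0.14 = 4/1.677 = 2.385
ln A = ln(2.385) / 0.14 = 0.8693 / 0.14 = 6.2092
A = e^6.2092 ≈ 497.3 hectares

497 hectares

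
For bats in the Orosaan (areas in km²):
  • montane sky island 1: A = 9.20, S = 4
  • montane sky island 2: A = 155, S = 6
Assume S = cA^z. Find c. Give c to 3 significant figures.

2.91

z = ln(S₂/S₁) / ln(A₂/A₁) = ln(6/4) / ln(155/9.2) = 0.4055 / 2.8242 = 0.1436
c = S₁ / A₁^z = 4 / 9.2^0.1436 = 4 / 1.375 = 2.909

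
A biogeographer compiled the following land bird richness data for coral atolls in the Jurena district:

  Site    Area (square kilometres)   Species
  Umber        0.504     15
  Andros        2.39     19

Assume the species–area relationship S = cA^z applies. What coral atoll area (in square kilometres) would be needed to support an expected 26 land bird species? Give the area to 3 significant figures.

z = ln(19/15) / ln(2.39/0.504) = 0.2364 / 1.5565 = 0.1519
c = 15 / 0.504^0.1519 = 15 / 0.9012 = 16.65
A = (26/16.65)^(1/0.1519) ⇒ ln A = ln(1.562)/0.1519 = 2.9365
A = e^2.9365 ≈ 18.85 square kilometres

18.9 square kilometres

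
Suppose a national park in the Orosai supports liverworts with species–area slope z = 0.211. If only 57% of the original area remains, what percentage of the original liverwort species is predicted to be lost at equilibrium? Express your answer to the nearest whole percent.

11%

S_new/S_old = (A_new/A_old)^z = 0.57^0.211
= exp(0.211 × ln 0.57) = exp(0.211 × -0.5621) = exp(-0.1186) ≈ 0.8882
Fraction lost = 1 − 0.8882 = 0.1118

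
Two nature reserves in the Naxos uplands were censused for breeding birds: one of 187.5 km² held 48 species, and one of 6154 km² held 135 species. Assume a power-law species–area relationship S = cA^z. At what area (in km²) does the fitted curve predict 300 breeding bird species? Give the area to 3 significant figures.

91200 km²

z = ln(135/48) / ln(6154/187.5) = 1.0341 / 3.4911 = 0.2962
c = 48 / 187.5^0.2962 = 48 / 4.713 = 10.19
A = (300/10.19)^(1/0.2962) ⇒ ln A = ln(29.45)/0.2962 = 11.4207
A = e^11.4207 ≈ 91186 km²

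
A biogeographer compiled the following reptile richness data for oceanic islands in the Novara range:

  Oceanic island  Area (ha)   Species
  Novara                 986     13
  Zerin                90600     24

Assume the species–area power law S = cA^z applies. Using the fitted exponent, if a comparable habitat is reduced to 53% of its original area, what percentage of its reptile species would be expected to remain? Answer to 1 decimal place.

91.7%

z = ln(24/13) / ln(90600/986) = 0.6131 / 4.5206 = 0.1356
S_new/S_old = (A_new/A_old)^z = 0.53^0.1356 = exp(0.1356 × -0.6349) = 0.9175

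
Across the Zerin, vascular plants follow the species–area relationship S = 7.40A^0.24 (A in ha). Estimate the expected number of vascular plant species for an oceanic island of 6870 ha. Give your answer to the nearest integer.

S = 7.4 × 6870^0.24 = 7.4 × 8.334 ≈ 61.67

62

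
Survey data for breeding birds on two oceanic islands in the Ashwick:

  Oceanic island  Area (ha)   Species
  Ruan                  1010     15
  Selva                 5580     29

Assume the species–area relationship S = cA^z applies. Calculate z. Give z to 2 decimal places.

0.39

Taking logs: ln S = ln c + z ln A, so z = (ln S₂ − ln S₁)/(ln A₂ − ln A₁).
z = ln(29/15) / ln(5580/1010) = ln(1.933) / ln(5.525) = 0.6592 / 1.7092 = 0.3857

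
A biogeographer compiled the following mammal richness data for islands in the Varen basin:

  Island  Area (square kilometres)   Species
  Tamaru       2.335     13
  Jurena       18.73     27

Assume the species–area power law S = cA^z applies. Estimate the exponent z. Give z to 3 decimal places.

Taking logs: ln S = ln c + z ln A, so z = (ln S₂ − ln S₁)/(ln A₂ − ln A₁).
z = ln(27/13) / ln(18.73/2.335) = ln(2.077) / ln(8.021) = 0.7309 / 2.0821 = 0.3510

0.351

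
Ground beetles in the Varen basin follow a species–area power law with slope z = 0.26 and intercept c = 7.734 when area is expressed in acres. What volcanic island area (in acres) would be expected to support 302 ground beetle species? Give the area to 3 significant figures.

302 = 7.734 × A^0.26  ⇒  A^0.26 = 302/7.734 = 39.05
ln A = ln(39.05) / 0.26 = 3.6648 / 0.26 = 14.0954
A = e^14.0954 ≈ 1322967 acres

1320000 acres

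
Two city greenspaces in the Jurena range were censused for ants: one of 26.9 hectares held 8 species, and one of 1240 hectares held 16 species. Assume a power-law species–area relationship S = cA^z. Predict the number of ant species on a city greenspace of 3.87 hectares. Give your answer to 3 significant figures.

z = ln(16/8) / ln(1240/26.9) = 0.6931 / 3.8307 = 0.1809
c = 8 / 26.9^0.1809 = 8 / 1.814 = 4.409
S₃ = 4.409 × 3.87^0.1809 = 4.409 × 1.277 ≈ 5.633

5.63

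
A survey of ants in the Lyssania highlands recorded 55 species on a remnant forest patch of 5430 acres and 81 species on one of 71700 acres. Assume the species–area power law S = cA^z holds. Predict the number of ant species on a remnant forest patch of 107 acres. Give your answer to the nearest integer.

31

z = ln(81/55) / ln(71700/5430) = 0.3871 / 2.5806 = 0.1500
c = 55 / 5430^0.1500 = 55 / 3.633 = 15.14
S₃ = 15.14 × 107^0.1500 = 15.14 × 2.016 ≈ 30.52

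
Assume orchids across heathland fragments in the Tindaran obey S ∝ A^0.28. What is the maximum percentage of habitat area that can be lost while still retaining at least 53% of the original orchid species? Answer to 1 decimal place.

89.6%

Need (A_new/A_old)^0.28 = 0.53, so A_new/A_old = 0.53^(1/0.28) = 0.53^3.571
ln(A_new/A_old) = ln 0.53 / 0.28 = -0.6349 / 0.28 = -2.2674
A_new/A_old = e^-2.2674 ≈ 0.1036
Fraction that can be lost = 1 − 0.1036 = 0.8964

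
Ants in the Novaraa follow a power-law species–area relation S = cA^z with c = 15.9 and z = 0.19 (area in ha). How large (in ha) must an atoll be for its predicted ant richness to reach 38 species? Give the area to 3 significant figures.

98.1 ha

38 = 15.9 × A^0.19  ⇒  A^0.19 = 38/15.9 = 2.39
ln A = ln(2.39) / 0.19 = 0.8713 / 0.19 = 4.5856
A = e^4.5856 ≈ 98.06 ha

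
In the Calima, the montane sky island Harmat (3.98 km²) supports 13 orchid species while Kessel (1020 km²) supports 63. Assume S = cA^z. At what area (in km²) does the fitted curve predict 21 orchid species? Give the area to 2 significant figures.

21 km²

z = ln(63/13) / ln(1020/3.98) = 1.5782 / 5.5463 = 0.2845
c = 13 / 3.98^0.2845 = 13 / 1.481 = 8.775
A = (21/8.775)^(1/0.2845) ⇒ ln A = ln(2.393)/0.2845 = 3.0667
A = e^3.0667 ≈ 21.47 km²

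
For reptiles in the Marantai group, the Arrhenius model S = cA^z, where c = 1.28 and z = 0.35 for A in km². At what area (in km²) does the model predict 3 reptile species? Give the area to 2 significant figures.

11 km²

3 = 1.28 × A^0.35  ⇒  A^0.35 = 3/1.28 = 2.344
ln A = ln(2.344) / 0.35 = 0.8518 / 0.35 = 2.4336
A = e^2.4336 ≈ 11.4 km²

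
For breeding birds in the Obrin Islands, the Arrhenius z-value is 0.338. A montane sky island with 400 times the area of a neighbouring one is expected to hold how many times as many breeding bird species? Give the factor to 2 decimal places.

7.58

S₂/S₁ = (A₂/A₁)^z = 400^0.338
ln(S₂/S₁) = 0.338 × ln 400 = 0.338 × 5.9915 = 2.0251
S₂/S₁ = e^2.0251 ≈ 7.577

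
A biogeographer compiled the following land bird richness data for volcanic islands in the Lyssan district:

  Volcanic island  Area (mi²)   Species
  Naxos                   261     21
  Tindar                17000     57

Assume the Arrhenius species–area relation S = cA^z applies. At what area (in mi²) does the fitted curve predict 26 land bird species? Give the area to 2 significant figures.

640 mi²

z = ln(57/21) / ln(17000/261) = 0.9985 / 4.1764 = 0.2391
c = 21 / 261^0.2391 = 21 / 3.783 = 5.552
A = (26/5.552)^(1/0.2391) ⇒ ln A = ln(4.683)/0.2391 = 6.4578
A = e^6.4578 ≈ 637.7 mi²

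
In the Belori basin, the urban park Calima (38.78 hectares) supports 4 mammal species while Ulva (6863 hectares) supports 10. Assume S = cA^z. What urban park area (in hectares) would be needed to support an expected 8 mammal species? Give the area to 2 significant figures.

1900 hectares

z = ln(10/4) / ln(6863/38.78) = 0.9163 / 5.1760 = 0.1770
c = 4 / 38.78^0.1770 = 4 / 1.911 = 2.093
A = (8/2.093)^(1/0.1770) ⇒ ln A = ln(3.822)/0.1770 = 7.5734
A = e^7.5734 ≈ 1946 hectares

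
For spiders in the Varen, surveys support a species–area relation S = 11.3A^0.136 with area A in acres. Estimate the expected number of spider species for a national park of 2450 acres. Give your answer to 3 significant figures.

32.7

S = 11.3 × 2450^0.136
ln S = ln 11.3 + 0.136 × ln 2450 = 2.4248 + 0.136 × 7.8038 = 3.4861
S = e^3.4861 ≈ 32.66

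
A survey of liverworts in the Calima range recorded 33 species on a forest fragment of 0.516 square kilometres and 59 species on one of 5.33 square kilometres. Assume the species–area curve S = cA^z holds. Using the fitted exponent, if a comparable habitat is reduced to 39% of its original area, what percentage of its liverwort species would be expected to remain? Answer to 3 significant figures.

z = ln(59/33) / ln(5.33/0.516) = 0.5810 / 2.3350 = 0.2488
S_new/S_old = (A_new/A_old)^z = 0.39^0.2488 = exp(0.2488 × -0.9416) = 0.7911

79.1%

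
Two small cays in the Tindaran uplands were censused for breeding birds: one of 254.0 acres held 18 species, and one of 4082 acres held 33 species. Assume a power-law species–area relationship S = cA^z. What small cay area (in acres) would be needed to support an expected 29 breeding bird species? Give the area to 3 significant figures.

2260 acres

z = ln(33/18) / ln(4082/254) = 0.6061 / 2.7770 = 0.2183
c = 18 / 254^0.2183 = 18 / 3.349 = 5.375
A = (29/5.375)^(1/0.2183) ⇒ ln A = ln(5.395)/0.2183 = 7.7224
A = e^7.7224 ≈ 2258 acres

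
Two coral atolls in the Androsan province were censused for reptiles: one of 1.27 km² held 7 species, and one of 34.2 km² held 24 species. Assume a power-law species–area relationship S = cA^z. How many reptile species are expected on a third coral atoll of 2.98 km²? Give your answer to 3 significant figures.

z = ln(24/7) / ln(34.2/1.27) = 1.2321 / 3.2932 = 0.3741
c = 7 / 1.27^0.3741 = 7 / 1.094 = 6.401
S₃ = 6.401 × 2.98^0.3741 = 6.401 × 1.505 ≈ 9.631

9.63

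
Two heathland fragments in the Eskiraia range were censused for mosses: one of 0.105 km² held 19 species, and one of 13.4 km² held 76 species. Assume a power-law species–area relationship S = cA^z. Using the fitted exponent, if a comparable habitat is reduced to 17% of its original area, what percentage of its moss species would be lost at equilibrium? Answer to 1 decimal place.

39.7%

z = ln(76/19) / ln(13.4/0.105) = 1.3863 / 4.8490 = 0.2859
S_new/S_old = (A_new/A_old)^z = 0.17^0.2859 = exp(0.2859 × -1.7720) = 0.6026
Fraction lost = 1 − 0.6026 = 0.3974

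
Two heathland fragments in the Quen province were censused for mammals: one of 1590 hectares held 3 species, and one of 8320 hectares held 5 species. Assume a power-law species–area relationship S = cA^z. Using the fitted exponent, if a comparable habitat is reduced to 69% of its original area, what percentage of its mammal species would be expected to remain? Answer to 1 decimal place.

z = ln(5/3) / ln(8320/1590) = 0.5108 / 1.6549 = 0.3087
S_new/S_old = (A_new/A_old)^z = 0.69^0.3087 = exp(0.3087 × -0.3711) = 0.8918

89.2%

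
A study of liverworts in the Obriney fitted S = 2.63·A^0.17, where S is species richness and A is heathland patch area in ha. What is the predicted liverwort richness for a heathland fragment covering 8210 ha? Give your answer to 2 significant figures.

S = 2.63 × 8210^0.17 = 2.63 × 4.628 ≈ 12.17

12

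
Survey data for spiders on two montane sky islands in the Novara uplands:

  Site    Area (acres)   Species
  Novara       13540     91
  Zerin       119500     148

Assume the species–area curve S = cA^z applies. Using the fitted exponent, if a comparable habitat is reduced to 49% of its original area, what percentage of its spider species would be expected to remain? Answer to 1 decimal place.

85.3%

z = ln(148/91) / ln(119500/13540) = 0.4864 / 2.1777 = 0.2233
S_new/S_old = (A_new/A_old)^z = 0.49^0.2233 = exp(0.2233 × -0.7133) = 0.8527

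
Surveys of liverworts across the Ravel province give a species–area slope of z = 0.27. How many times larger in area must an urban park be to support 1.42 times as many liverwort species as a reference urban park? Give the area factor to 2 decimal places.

(A₂/A₁)^0.27 = 1.42, so A₂/A₁ = 1.42^(1/0.27) = 1.42^3.704
ln(A₂/A₁) = ln 1.42 / 0.27 = 0.3507 / 0.27 = 1.2987
A₂/A₁ = e^1.2987 ≈ 3.665

3.66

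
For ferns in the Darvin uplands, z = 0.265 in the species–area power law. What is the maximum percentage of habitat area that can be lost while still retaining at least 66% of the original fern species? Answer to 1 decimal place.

Need (A_new/A_old)^0.265 = 0.66, so A_new/A_old = 0.66^(1/0.265) = 0.66^3.774
ln(A_new/A_old) = ln 0.66 / 0.265 = -0.4155 / 0.265 = -1.5680
A_new/A_old = e^-1.5680 ≈ 0.2085
Fraction that can be lost = 1 − 0.2085 = 0.7915

79.2%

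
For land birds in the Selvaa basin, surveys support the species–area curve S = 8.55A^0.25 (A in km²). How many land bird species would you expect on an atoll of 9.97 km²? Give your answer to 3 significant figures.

S = 8.55 × 9.97^0.25
ln S = ln 8.55 + 0.25 × ln 9.97 = 2.1459 + 0.25 × 2.2996 = 2.7208
S = e^2.7208 ≈ 15.19

15.2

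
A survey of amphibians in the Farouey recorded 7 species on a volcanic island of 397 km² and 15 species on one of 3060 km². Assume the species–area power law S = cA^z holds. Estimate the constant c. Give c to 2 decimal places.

0.75

z = ln(S₂/S₁) / ln(A₂/A₁) = ln(15/7) / ln(3060/397) = 0.7621 / 2.0422 = 0.3732
c = S₁ / A₁^z = 7 / 397^0.3732 = 7 / 9.329 = 0.7503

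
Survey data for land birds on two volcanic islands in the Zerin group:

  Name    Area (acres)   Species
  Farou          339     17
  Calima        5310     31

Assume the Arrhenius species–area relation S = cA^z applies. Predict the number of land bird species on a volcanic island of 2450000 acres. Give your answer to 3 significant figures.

118

z = ln(31/17) / ln(5310/339) = 0.6008 / 2.7513 = 0.2184
c = 17 / 339^0.2184 = 17 / 3.568 = 4.764
S₃ = 4.764 × 2450000^0.2184 = 4.764 × 24.84 ≈ 118.3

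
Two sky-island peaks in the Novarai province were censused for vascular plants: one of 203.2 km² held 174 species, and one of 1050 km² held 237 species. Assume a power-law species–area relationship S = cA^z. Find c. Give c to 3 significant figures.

z = ln(S₂/S₁) / ln(A₂/A₁) = ln(237/174) / ln(1050/203.2) = 0.3090 / 1.6424 = 0.1881
c = S₁ / A₁^z = 174 / 203.2^0.1881 = 174 / 2.718 = 64.02

64.0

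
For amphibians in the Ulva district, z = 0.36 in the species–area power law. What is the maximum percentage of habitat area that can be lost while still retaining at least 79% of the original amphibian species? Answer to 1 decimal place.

48.0%

Need (A_new/A_old)^0.36 = 0.79, so A_new/A_old = 0.79^(1/0.36) = 0.79^2.778
ln(A_new/A_old) = ln 0.79 / 0.36 = -0.2357 / 0.36 = -0.6548
A_new/A_old = e^-0.6548 ≈ 0.5196
Fraction that can be lost = 1 − 0.5196 = 0.4804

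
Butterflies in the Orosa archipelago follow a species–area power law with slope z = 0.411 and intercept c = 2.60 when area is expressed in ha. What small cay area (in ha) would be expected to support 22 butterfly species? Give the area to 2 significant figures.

180 ha

22 = 2.6 × A^0.411  ⇒  A^0.411 = 22/2.6 = 8.462
ln A = ln(8.462) / 0.411 = 2.1355 / 0.411 = 5.1959
A = e^5.1959 ≈ 180.5 ha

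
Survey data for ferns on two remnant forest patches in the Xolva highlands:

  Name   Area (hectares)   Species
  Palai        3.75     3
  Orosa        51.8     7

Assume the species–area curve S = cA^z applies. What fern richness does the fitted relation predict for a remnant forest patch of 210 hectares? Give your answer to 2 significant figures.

z = ln(7/3) / ln(51.8/3.75) = 0.8473 / 2.6256 = 0.3227
c = 3 / 3.75^0.3227 = 3 / 1.532 = 1.958
S₃ = 1.958 × 210^0.3227 = 1.958 × 5.615 ≈ 11

11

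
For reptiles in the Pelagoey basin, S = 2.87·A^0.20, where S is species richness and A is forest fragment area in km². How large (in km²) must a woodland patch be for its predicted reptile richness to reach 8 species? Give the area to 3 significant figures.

168 km²

8 = 2.87 × A^0.2  ⇒  A^0.2 = 8/2.87 = 2.787
ln A = ln(2.787) / 0.2 = 1.0251 / 0.2 = 5.1256
A = e^5.1256 ≈ 168.3 km²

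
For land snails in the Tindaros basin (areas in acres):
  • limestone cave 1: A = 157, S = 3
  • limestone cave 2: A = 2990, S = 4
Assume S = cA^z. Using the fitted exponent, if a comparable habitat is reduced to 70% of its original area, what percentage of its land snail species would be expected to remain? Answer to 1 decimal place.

z = ln(4/3) / ln(2990/157) = 0.2877 / 2.9468 = 0.0976
S_new/S_old = (A_new/A_old)^z = 0.7^0.0976 = exp(0.0976 × -0.3567) = 0.9658

96.6%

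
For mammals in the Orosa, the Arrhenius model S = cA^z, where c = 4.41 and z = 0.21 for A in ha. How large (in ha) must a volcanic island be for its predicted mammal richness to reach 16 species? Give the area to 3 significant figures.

463 ha

16 = 4.41 × A^0.21  ⇒  A^0.21 = 16/4.41 = 3.628
ln A = ln(3.628) / 0.21 = 1.2887 / 0.21 = 6.1367
A = e^6.1367 ≈ 462.5 ha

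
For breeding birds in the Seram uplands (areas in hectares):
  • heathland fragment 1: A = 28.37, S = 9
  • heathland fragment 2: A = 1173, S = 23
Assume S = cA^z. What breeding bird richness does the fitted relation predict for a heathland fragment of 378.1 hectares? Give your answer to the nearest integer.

z = ln(23/9) / ln(1173/28.37) = 0.9383 / 3.7220 = 0.2521
c = 9 / 28.37^0.2521 = 9 / 2.324 = 3.873
S₃ = 3.873 × 378.1^0.2521 = 3.873 × 4.465 ≈ 17.29

17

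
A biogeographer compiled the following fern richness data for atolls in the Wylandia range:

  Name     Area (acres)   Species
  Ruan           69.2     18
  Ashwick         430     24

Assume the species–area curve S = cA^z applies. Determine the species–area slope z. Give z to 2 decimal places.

0.16

Taking logs: ln S = ln c + z ln A, so z = (ln S₂ − ln S₁)/(ln A₂ − ln A₁).
z = ln(24/18) / ln(430/69.2) = ln(1.333) / ln(6.214) = 0.2877 / 1.8268 = 0.1575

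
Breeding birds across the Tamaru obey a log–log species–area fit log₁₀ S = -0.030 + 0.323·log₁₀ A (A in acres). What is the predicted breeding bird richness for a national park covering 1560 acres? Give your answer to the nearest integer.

S = 0.9333 × 1560^0.323 = 0.9333 × 10.75 ≈ 10.03

10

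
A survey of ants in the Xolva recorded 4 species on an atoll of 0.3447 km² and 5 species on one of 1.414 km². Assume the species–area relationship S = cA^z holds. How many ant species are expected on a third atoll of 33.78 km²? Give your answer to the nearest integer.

z = ln(5/4) / ln(1.414/0.3447) = 0.2231 / 1.4115 = 0.1581
c = 4 / 0.3447^0.1581 = 4 / 0.845 = 4.734
S₃ = 4.734 × 33.78^0.1581 = 4.734 × 1.744 ≈ 8.258

8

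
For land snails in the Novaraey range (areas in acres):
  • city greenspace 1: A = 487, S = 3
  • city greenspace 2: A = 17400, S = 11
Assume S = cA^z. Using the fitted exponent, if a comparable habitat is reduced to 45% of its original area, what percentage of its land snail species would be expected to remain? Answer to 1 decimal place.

z = ln(11/3) / ln(17400/487) = 1.2993 / 3.5760 = 0.3633
S_new/S_old = (A_new/A_old)^z = 0.45^0.3633 = exp(0.3633 × -0.7985) = 0.7482

74.8%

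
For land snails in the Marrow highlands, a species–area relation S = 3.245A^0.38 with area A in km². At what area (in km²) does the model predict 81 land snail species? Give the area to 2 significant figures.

4800 km²

81 = 3.245 × A^0.38  ⇒  A^0.38 = 81/3.245 = 24.96
ln A = ln(24.96) / 0.38 = 3.2173 / 0.38 = 8.4667
A = e^8.4667 ≈ 4754 km²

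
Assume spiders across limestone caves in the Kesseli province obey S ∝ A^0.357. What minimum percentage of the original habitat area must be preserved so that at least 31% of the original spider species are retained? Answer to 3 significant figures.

Need (A_new/A_old)^0.357 = 0.31, so A_new/A_old = 0.31^(1/0.357) = 0.31^2.801
ln(A_new/A_old) = ln 0.31 / 0.357 = -1.1712 / 0.357 = -3.2806
A_new/A_old = e^-3.2806 ≈ 0.0376

3.76%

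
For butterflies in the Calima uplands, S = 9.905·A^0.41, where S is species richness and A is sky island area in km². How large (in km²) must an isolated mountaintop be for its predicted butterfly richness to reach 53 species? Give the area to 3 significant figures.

53 = 9.905 × A^0.41  ⇒  A^0.41 = 53/9.905 = 5.351
ln A = ln(5.351) / 0.41 = 1.6773 / 0.41 = 4.0909
A = e^4.0909 ≈ 59.79 km²

59.8 km²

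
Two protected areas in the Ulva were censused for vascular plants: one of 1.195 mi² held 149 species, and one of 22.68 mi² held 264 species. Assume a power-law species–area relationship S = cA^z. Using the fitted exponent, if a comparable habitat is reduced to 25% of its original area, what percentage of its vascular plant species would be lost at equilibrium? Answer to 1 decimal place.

z = ln(264/149) / ln(22.68/1.195) = 0.5720 / 2.9433 = 0.1943
S_new/S_old = (A_new/A_old)^z = 0.25^0.1943 = exp(0.1943 × -1.3863) = 0.7638
Fraction lost = 1 − 0.7638 = 0.2362

23.6%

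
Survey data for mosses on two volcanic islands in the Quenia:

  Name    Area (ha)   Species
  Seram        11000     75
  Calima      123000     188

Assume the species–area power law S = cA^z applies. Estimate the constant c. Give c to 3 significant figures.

z = ln(S₂/S₁) / ln(A₂/A₁) = ln(188/75) / ln(123000/11000) = 0.9190 / 2.4143 = 0.3806
c = S₁ / A₁^z = 75 / 11000^0.3806 = 75 / 34.54 = 2.172

2.17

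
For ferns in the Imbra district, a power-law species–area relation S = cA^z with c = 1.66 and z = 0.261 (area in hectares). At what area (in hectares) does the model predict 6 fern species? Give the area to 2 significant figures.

140 hectares

6 = 1.66 × A^0.261  ⇒  A^0.261 = 6/1.66 = 3.614
ln A = ln(3.614) / 0.261 = 1.2849 / 0.261 = 4.9231
A = e^4.9231 ≈ 137.4 hectares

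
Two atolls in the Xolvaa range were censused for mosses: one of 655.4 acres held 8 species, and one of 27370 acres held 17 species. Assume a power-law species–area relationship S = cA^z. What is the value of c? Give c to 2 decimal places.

z = ln(S₂/S₁) / ln(A₂/A₁) = ln(17/8) / ln(27370/655.4) = 0.7538 / 3.7320 = 0.2020
c = S₁ / A₁^z = 8 / 655.4^0.2020 = 8 / 3.706 = 2.159

2.16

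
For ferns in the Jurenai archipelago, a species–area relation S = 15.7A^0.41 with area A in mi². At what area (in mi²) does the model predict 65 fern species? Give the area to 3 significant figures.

65 = 15.7 × A^0.41  ⇒  A^0.41 = 65/15.7 = 4.14
ln A = ln(4.14) / 0.41 = 1.4207 / 0.41 = 3.4652
A = e^3.4652 ≈ 31.98 mi²

32.0 mi²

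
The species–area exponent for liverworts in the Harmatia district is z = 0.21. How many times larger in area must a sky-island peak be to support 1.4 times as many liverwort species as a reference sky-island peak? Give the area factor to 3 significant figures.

(A₂/A₁)^0.21 = 1.4, so A₂/A₁ = 1.4^(1/0.21) = 1.4^4.762
ln(A₂/A₁) = ln 1.4 / 0.21 = 0.3365 / 0.21 = 1.6022
A₂/A₁ = e^1.6022 ≈ 4.964

4.96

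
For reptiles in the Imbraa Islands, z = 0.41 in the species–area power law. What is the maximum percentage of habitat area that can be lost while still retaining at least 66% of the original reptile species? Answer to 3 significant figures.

63.7%

Need (A_new/A_old)^0.41 = 0.66, so A_new/A_old = 0.66^(1/0.41) = 0.66^2.439
ln(A_new/A_old) = ln 0.66 / 0.41 = -0.4155 / 0.41 = -1.0135
A_new/A_old = e^-1.0135 ≈ 0.363
Fraction that can be lost = 1 − 0.363 = 0.637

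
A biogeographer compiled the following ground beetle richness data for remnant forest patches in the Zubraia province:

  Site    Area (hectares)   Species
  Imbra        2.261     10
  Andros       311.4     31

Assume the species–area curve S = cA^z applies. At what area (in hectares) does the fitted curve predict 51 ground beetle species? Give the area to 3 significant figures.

z = ln(31/10) / ln(311.4/2.261) = 1.1314 / 4.9253 = 0.2297
c = 10 / 2.261^0.2297 = 10 / 1.206 = 8.291
A = (51/8.291)^(1/0.2297) ⇒ ln A = ln(6.151)/0.2297 = 7.9083
A = e^7.9083 ≈ 2720 hectares

2720 hectares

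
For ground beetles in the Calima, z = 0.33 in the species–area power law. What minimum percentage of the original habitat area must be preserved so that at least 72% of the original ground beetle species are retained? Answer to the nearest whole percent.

37%

Need (A_new/A_old)^0.33 = 0.72, so A_new/A_old = 0.72^(1/0.33) = 0.72^3.03
ln(A_new/A_old) = ln 0.72 / 0.33 = -0.3285 / 0.33 = -0.9955
A_new/A_old = e^-0.9955 ≈ 0.3696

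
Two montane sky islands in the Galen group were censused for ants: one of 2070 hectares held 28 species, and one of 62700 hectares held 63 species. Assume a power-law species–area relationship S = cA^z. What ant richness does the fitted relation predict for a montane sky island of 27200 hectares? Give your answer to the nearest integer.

z = ln(63/28) / ln(62700/2070) = 0.8109 / 3.4108 = 0.2378
c = 28 / 2070^0.2378 = 28 / 6.143 = 4.558
S₃ = 4.558 × 27200^0.2378 = 4.558 × 11.33 ≈ 51.65

52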